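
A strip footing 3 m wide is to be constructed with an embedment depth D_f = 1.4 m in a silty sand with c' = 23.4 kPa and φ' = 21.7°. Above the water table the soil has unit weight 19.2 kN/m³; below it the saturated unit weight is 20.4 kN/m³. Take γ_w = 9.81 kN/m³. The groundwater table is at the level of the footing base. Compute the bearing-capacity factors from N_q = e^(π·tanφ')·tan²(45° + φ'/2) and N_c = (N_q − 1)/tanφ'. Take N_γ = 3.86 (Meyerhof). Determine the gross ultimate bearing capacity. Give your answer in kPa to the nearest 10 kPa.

q_ult ≈ 650 kPa

tan21.7° = 0.3979, so N_q = e^(π×0.3979)·tan²(55.85°) = 3.491 × 2.173 = 7.59.
N_c = (7.59 − 1)/tan21.7° = 16.55.
q = γ·D_f = 19.2 × 1.4 = 26.88 kPa.
For the ½γBN_γ term take γ' = 20.4 − 9.81 = 10.59 kN/m³ (soil below base is submerged).
c·N_c = 23.4 × 16.553 = 387.33 kPa
q·N_q = 26.88 × 7.5871 = 203.94 kPa
0.5·γ·B·N_γ = 0.5 × 10.59 × 3 × 3.86 = 61.316 kPa
q_ult = 387.33 + 203.94 + 61.316 = 652.59 kPa.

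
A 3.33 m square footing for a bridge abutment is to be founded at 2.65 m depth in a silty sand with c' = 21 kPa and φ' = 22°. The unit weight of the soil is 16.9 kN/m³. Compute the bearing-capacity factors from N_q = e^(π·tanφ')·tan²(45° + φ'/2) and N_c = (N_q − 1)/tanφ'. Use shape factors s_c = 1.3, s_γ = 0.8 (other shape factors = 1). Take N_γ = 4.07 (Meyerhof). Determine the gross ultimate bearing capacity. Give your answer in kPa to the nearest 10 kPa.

q_ult ≈ 900 kPa

tan22° = 0.404, so N_q = e^(π×0.404)·tan²(56°) = 3.558 × 2.198 = 7.82.
N_c = (7.82 − 1)/tan22° = 16.88.
Overburden at base level: q = 16.9 × 2.65 = 44.785 kPa.
Cohesion term c·N_c·s_c = 21 × 16.883 × 1.3 = 460.9 kPa; surcharge term q·N_q = 44.785 × 7.8211 = 350.27 kPa; self-weight term 0.5·γ·B·N_γ·s_γ = 0.5 × 16.9 × 3.33 × 4.07 × 0.8 = 91.619 kPa.
q_ult = 460.9 + 350.27 + 91.619 = 902.79 kPa.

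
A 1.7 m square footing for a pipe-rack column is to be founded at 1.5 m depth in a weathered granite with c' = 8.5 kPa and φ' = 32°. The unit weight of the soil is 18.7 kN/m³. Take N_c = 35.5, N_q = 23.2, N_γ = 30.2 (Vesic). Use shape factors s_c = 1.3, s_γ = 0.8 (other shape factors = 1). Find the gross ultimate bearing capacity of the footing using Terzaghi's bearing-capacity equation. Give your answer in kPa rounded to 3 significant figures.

q = γ·D_f = 18.7 × 1.5 = 28.05 kPa.
c·N_c·s_c = 8.5 × 35.5 × 1.3 = 392.28 kPa
q·N_q = 28.05 × 23.2 = 650.76 kPa
0.5·γ·B·N_γ·s_γ = 0.5 × 18.7 × 1.7 × 30.2 × 0.8 = 384.02 kPa
q_ult = 392.28 + 650.76 + 384.02 = 1427.1 kPa.

q_ult ≈ 1430 kPa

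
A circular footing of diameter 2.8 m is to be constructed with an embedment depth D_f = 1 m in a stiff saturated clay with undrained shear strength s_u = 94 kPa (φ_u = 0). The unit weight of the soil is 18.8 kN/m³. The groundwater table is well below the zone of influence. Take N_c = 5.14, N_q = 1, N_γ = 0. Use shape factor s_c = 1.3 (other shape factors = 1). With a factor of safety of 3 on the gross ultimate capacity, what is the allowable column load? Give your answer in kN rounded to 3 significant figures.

Overburden at base level: q = 18.8 × 1 = 18.8 kPa.
Cohesion term c·N_c·s_c = 94 × 5.14 × 1.3 = 628.11 kPa; surcharge term q·N_q = 18.8 × 1 = 18.8 kPa.
q_ult = 628.11 + 18.8 = 646.91 kPa.
Gross allowable pressure q_all = 646.91 / 3 = 215.64 kPa.
Footing area = 6.1575 m², so allowable column load = 215.64 × 6.1575 = 1327.8 kN.

P_all ≈ 1330 kN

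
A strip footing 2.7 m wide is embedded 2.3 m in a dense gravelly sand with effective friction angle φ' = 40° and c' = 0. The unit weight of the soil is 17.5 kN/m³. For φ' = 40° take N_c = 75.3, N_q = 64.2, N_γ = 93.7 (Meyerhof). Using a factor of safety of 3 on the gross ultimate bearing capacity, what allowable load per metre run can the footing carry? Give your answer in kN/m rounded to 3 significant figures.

q = γ·D_f = 17.5 × 2.3 = 40.25 kPa.
q·N_q = 40.25 × 64.2 = 2584.1 kPa
0.5·γ·B·N_γ = 0.5 × 17.5 × 2.7 × 93.7 = 2213.7 kPa
q_ult = 2584.1 + 2213.7 = 4797.7 kPa.
Gross allowable pressure q_all = 4797.7 / 3 = 1599.2 kPa.
Allowable wall load = q_all × B = 1599.2 × 2.7 = 4317.9 kN per metre run.

≈ 4320 kN/m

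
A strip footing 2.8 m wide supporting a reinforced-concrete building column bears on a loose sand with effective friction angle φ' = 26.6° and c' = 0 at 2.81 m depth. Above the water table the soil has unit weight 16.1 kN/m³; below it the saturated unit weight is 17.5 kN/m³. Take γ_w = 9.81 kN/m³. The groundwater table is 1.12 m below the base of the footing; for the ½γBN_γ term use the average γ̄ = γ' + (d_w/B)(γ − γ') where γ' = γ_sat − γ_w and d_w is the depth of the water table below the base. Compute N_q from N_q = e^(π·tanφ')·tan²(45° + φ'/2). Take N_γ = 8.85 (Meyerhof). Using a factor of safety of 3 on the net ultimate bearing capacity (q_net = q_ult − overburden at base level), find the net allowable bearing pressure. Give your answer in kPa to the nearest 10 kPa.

N_q = e^(π·tan26.6°)·tan²(58.3°) = 12.64.
q = γ·D_f = 16.1 × 2.81 = 45.241 kPa.
γ' = 7.69 kN/m³; averaging over the depth B below the base, γ̄ = γ' + (d_w/B)(γ − γ') = 11.054 kN/m³.
q·N_q = 45.241 × 12.641 = 571.91 kPa
0.5·γ·B·N_γ = 0.5 × 11.054 × 2.8 × 8.85 = 136.96 kPa
q_ult = 571.91 + 136.96 = 708.87 kPa.
q_net = 708.87 − 45.241 = 663.63 kPa.
q_all(net) = 663.63 / 3 = 221.21 kPa.

q_all(net) ≈ 220 kPa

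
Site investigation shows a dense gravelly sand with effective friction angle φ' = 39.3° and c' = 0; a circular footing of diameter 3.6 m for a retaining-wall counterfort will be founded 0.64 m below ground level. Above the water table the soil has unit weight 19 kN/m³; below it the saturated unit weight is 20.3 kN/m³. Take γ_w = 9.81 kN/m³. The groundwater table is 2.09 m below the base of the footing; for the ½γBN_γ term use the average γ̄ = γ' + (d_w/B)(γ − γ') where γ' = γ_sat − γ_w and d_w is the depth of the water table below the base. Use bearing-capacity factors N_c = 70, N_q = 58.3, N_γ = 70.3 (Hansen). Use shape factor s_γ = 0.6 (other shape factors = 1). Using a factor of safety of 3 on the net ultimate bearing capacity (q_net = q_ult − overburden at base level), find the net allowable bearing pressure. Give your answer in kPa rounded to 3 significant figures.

q_all(net) ≈ 623 kPa

Overburden at base level: q = 19 × 0.64 = 12.16 kPa.
The water table is 2.09 m below the base (< B = 3.6 m), so the ½γBN_γ term uses γ̄ = γ' + (d_w/B)(γ − γ') = 10.49 + (2.09/3.6)(19 − 10.49) = 15.431 kN/m³.
Surcharge term q·N_q = 12.16 × 58.3 = 708.93 kPa; self-weight term 0.5·γ·B·N_γ·s_γ = 0.5 × 15.431 × 3.6 × 70.3 × 0.6 = 1171.5 kPa.
q_ult = 708.93 + 1171.5 = 1880.5 kPa.
q_net = 1880.5 − 12.16 = 1868.3 kPa.
q_all(net) = 1868.3 / 3 = 622.77 kPa.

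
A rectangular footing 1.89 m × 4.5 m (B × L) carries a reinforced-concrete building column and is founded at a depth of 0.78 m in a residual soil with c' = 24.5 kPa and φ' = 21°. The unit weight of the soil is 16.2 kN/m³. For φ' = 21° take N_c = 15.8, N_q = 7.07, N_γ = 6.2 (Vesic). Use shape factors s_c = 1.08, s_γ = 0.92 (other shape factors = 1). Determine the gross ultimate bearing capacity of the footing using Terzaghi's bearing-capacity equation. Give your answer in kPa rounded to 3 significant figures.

Overburden at base level: q = 16.2 × 0.78 = 12.636 kPa.
Cohesion term c·N_c·s_c = 24.5 × 15.8 × 1.08 = 418.07 kPa; surcharge term q·N_q = 12.636 × 7.07 = 89.337 kPa; self-weight term 0.5·γ·B·N_γ·s_γ = 0.5 × 16.2 × 1.89 × 6.2 × 0.92 = 87.323 kPa.
q_ult = 418.07 + 89.337 + 87.323 = 594.73 kPa.

q_ult ≈ 595 kPa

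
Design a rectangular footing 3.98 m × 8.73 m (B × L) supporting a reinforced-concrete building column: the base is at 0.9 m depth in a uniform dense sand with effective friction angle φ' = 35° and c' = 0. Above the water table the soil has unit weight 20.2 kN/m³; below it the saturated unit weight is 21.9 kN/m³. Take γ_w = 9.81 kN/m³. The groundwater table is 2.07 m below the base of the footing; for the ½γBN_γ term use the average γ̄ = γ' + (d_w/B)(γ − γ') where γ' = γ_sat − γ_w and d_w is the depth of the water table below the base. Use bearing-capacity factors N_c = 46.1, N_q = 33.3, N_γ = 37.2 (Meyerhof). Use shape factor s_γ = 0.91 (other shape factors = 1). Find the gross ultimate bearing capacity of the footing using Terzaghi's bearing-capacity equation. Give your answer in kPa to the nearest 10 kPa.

q_ult ≈ 1700 kPa

Overburden at base level: q = 20.2 × 0.9 = 18.18 kPa.
The water table is 2.07 m below the base (< B = 3.98 m), so the ½γBN_γ term uses γ̄ = γ' + (d_w/B)(γ − γ') = 12.09 + (2.07/3.98)(20.2 − 12.09) = 16.308 kN/m³.
Surcharge term q·N_q = 18.18 × 33.3 = 605.39 kPa; self-weight term 0.5·γ·B·N_γ·s_γ = 0.5 × 16.308 × 3.98 × 37.2 × 0.91 = 1098.6 kPa.
q_ult = 605.39 + 1098.6 = 1704 kPa.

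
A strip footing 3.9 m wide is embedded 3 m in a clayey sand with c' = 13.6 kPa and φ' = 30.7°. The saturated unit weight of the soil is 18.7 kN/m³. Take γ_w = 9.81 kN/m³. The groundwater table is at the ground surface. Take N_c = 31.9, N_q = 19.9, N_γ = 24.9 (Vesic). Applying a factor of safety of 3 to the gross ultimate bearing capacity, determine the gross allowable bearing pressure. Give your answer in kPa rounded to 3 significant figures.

γ' = 18.7 − 9.81 = 8.89 kN/m³ (submerged throughout). q = 8.89 × 3 = 26.67 kPa; the same γ' applies in the ½γBN_γ term.
c·N_c = 13.6 × 31.9 = 433.84 kPa
q·N_q = 26.67 × 19.9 = 530.73 kPa
0.5·γ·B·N_γ = 0.5 × 8.89 × 3.9 × 24.9 = 431.65 kPa
q_ult = 433.84 + 530.73 + 431.65 = 1396.2 kPa.
q_all = q_ult / FS = 1396.2 / 3 = 465.41 kPa.

q_all ≈ 465 kPa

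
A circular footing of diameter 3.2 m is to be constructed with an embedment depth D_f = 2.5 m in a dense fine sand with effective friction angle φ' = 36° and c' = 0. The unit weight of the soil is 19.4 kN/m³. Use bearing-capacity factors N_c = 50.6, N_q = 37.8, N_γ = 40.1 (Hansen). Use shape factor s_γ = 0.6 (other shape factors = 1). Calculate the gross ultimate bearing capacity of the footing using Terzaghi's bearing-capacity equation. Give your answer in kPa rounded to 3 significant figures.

q = γ·D_f = 19.4 × 2.5 = 48.5 kPa.
q·N_q = 48.5 × 37.8 = 1833.3 kPa
0.5·γ·B·N_γ·s_γ = 0.5 × 19.4 × 3.2 × 40.1 × 0.6 = 746.82 kPa
q_ult = 1833.3 + 746.82 = 2580.1 kPa.

q_ult ≈ 2580 kPa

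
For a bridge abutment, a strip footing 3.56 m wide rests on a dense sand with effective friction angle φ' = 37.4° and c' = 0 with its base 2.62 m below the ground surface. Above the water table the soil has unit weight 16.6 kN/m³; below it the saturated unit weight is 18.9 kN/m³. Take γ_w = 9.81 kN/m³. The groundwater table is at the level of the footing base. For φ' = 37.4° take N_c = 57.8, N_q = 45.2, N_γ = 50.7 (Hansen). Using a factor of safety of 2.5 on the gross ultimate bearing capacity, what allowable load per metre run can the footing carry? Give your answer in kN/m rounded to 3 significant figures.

Overburden at base level: q = 16.6 × 2.62 = 43.492 kPa.
Below the base the soil is submerged, so the ½γBN_γ term uses γ' = 18.9 − 9.81 = 9.09 kN/m³.
Surcharge term q·N_q = 43.492 × 45.2 = 1965.8 kPa; self-weight term 0.5·γ·B·N_γ = 0.5 × 9.09 × 3.56 × 50.7 = 820.34 kPa.
q_ult = 1965.8 + 820.34 = 2786.2 kPa.
Gross allowable pressure q_all = 2786.2 / 2.5 = 1114.5 kPa.
Allowable wall load = q_all × B = 1114.5 × 3.56 = 3967.5 kN per metre run.

≈ 3970 kN/m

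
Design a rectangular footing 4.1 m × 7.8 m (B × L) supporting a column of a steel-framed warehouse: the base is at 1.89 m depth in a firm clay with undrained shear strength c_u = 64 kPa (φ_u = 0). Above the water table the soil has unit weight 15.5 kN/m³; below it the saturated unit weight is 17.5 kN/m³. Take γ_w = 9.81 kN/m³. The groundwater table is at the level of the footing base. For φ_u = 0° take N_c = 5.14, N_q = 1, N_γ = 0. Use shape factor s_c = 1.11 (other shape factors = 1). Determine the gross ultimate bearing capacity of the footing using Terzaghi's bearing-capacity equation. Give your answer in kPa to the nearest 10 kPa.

Overburden at base level: q = 15.5 × 1.89 = 29.295 kPa.
Cohesion term c·N_c·s_c = 64 × 5.14 × 1.11 = 365.15 kPa; surcharge term q·N_q = 29.295 × 1 = 29.295 kPa.
q_ult = 365.15 + 29.295 = 394.44 kPa.

q_ult ≈ 390 kPa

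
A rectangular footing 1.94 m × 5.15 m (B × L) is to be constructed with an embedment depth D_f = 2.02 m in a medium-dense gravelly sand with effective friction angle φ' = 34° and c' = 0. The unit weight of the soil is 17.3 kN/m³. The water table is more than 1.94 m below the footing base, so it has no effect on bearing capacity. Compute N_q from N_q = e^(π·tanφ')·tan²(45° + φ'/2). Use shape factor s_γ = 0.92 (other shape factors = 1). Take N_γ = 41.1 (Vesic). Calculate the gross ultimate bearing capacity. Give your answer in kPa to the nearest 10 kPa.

tan34° = 0.6745, so N_q = e^(π×0.6745)·tan²(62°) = 8.323 × 3.537 = 29.44.
q = γ·D_f = 17.3 × 2.02 = 34.946 kPa.
q·N_q = 34.946 × 29.44 = 1028.8 kPa
0.5·γ·B·N_γ·s_γ = 0.5 × 17.3 × 1.94 × 41.1 × 0.92 = 634.52 kPa
q_ult = 1028.8 + 634.52 = 1663.3 kPa.

q_ult ≈ 1660 kPa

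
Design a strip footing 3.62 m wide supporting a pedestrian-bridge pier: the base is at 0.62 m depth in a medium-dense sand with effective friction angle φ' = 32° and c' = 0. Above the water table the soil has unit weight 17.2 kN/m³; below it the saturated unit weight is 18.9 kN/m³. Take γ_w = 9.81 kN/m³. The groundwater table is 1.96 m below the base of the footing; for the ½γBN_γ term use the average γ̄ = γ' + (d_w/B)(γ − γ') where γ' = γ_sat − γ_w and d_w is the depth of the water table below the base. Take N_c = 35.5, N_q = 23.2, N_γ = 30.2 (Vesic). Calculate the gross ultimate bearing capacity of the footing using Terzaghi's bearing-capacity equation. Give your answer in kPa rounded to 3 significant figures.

Overburden at base level: q = 17.2 × 0.62 = 10.664 kPa.
The water table is 1.96 m below the base (< B = 3.62 m), so the ½γBN_γ term uses γ̄ = γ' + (d_w/B)(γ − γ') = 9.09 + (1.96/3.62)(17.2 − 9.09) = 13.481 kN/m³.
Surcharge term q·N_q = 10.664 × 23.2 = 247.4 kPa; self-weight term 0.5·γ·B·N_γ = 0.5 × 13.481 × 3.62 × 30.2 = 736.9 kPa.
q_ult = 247.4 + 736.9 = 984.31 kPa.

q_ult ≈ 984 kPa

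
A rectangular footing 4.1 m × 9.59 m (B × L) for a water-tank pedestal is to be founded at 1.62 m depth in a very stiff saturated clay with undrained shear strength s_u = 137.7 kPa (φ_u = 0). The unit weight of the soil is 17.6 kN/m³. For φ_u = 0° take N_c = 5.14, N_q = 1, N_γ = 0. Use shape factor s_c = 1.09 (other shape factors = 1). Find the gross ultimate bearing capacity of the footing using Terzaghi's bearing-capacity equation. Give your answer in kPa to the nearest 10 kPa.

Overburden at base level: q = 17.6 × 1.62 = 28.512 kPa.
Cohesion term c·N_c·s_c = 137.7 × 5.14 × 1.09 = 771.48 kPa; surcharge term q·N_q = 28.512 × 1 = 28.512 kPa.
q_ult = 771.48 + 28.512 = 799.99 kPa.

q_ult ≈ 800 kPa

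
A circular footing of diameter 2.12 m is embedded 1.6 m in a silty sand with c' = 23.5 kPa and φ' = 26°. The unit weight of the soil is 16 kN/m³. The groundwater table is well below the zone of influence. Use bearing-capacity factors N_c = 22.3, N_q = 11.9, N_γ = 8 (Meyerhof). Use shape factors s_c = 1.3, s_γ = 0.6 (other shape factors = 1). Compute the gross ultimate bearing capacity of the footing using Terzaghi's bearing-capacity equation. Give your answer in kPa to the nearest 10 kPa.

q_ult ≈ 1070 kPa

q = γ·D_f = 16 × 1.6 = 25.6 kPa.
c·N_c·s_c = 23.5 × 22.3 × 1.3 = 681.27 kPa
q·N_q = 25.6 × 11.9 = 304.64 kPa
0.5·γ·B·N_γ·s_γ = 0.5 × 16 × 2.12 × 8 × 0.6 = 81.408 kPa
q_ult = 681.27 + 304.64 + 81.408 = 1067.3 kPa.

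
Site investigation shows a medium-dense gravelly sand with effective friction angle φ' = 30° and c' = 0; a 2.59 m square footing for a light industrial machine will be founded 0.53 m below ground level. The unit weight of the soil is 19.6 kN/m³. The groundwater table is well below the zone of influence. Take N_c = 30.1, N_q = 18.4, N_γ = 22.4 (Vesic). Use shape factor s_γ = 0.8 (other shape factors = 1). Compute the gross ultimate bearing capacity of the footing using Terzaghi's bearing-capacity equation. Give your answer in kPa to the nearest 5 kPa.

q = γ·D_f = 19.6 × 0.53 = 10.388 kPa.
q·N_q = 10.388 × 18.4 = 191.14 kPa
0.5·γ·B·N_γ·s_γ = 0.5 × 19.6 × 2.59 × 22.4 × 0.8 = 454.85 kPa
q_ult = 191.14 + 454.85 = 645.98 kPa.

q_ult ≈ 645 kPa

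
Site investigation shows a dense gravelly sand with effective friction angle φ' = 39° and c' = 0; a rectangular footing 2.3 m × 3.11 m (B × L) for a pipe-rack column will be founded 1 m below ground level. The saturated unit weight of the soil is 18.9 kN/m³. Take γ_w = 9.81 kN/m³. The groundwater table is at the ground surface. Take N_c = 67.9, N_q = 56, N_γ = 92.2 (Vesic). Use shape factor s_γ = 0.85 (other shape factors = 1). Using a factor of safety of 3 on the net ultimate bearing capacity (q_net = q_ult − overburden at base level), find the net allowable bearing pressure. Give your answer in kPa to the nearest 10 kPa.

q_all(net) ≈ 440 kPa

Water table at ground surface, so effective unit weight γ' = 18.9 − 9.81 = 9.09 kN/m³ is used throughout; overburden q = 9.09 × 1 = 9.09 kPa; the same γ' applies in the ½γBN_γ term.
Surcharge term q·N_q = 9.09 × 56 = 509.04 kPa; self-weight term 0.5·γ·B·N_γ·s_γ = 0.5 × 9.09 × 2.3 × 92.2 × 0.85 = 819.24 kPa.
q_ult = 509.04 + 819.24 = 1328.3 kPa.
q_net = 1328.3 − 9.09 = 1319.2 kPa.
q_all(net) = 1319.2 / 3 = 439.73 kPa.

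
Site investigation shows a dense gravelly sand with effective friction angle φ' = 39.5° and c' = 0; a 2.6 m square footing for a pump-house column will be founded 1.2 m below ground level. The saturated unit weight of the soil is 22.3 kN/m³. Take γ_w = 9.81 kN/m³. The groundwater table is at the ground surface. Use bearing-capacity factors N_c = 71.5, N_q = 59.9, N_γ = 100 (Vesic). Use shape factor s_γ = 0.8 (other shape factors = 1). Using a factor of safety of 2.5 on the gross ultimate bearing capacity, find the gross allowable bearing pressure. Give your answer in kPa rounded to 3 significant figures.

q_all ≈ 879 kPa

With the water table at the surface the whole profile is submerged: γ' = 22.3 − 9.81 = 12.49 kN/m³, so q = γ'·D_f = 14.988 kPa; the same γ' applies in the ½γBN_γ term.
q_ult = q·N_q + 0.5·γ·B·N_γ·s_γ
     = 14.988 × 59.9 + 0.5 × 12.49 × 2.6 × 100 × 0.8
     = 897.78 + 1299 = 2196.7 kPa.
q_all = 2196.7 / 2.5 = 878.7 kPa.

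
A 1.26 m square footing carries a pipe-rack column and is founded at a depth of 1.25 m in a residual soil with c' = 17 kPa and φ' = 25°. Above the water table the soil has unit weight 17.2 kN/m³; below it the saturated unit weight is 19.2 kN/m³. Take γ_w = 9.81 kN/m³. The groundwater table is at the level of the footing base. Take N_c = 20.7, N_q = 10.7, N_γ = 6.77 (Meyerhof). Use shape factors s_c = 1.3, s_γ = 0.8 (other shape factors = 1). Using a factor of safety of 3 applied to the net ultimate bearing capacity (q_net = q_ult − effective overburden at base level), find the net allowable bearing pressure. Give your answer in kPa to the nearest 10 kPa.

q_all(net) ≈ 230 kPa

Overburden at base level: q = 17.2 × 1.25 = 21.5 kPa.
Below the base the soil is submerged, so the ½γBN_γ term uses γ' = 19.2 − 9.81 = 9.39 kN/m³.
Cohesion term c·N_c·s_c = 17 × 20.7 × 1.3 = 457.47 kPa; surcharge term q·N_q = 21.5 × 10.7 = 230.05 kPa; self-weight term 0.5·γ·B·N_γ·s_γ = 0.5 × 9.39 × 1.26 × 6.77 × 0.8 = 32.039 kPa.
q_ult = 457.47 + 230.05 + 32.039 = 719.56 kPa.
Net ultimate: q_net = 719.56 − 21.5 = 698.06 kPa.
q_all(net) = 698.06 / 3 = 232.69 kPa.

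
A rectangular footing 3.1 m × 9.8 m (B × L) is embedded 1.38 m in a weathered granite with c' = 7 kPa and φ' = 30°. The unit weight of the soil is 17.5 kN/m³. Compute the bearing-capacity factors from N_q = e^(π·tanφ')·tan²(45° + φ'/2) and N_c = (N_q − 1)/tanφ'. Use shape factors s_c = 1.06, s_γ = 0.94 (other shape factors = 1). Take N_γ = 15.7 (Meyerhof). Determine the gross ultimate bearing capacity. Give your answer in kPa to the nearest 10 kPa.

tan30° = 0.5774, so N_q = e^(π×0.5774)·tan²(60°) = 6.134 × 3.0 = 18.4.
N_c = (18.4 − 1)/tan30° = 30.14.
Effective surcharge at the founding depth q = γ·D_f = 17.5 × 1.38 = 24.15 kPa.
q_ult = c·N_c·s_c + q·N_q + 0.5·γ·B·N_γ·s_γ
     = 7 × 30.14 × 1.06 + 24.15 × 18.401 + 0.5 × 17.5 × 3.1 × 15.7 × 0.94
     = 223.64 + 444.39 + 400.31 = 1068.3 kPa.

q_ult ≈ 1070 kPa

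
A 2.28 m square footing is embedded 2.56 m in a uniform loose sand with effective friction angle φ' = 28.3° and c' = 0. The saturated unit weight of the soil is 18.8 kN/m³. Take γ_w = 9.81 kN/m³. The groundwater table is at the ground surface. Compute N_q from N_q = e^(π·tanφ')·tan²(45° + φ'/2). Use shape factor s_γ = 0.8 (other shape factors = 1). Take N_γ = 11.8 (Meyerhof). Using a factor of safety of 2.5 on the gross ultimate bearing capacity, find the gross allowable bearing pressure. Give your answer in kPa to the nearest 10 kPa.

q_all ≈ 180 kPa

N_q = e^(π·tan28.3°)·tan²(59.15°) = 15.21.
With the water table at the surface the whole profile is submerged: γ' = 18.8 − 9.81 = 8.99 kN/m³, so q = γ'·D_f = 23.014 kPa; the same γ' applies in the ½γBN_γ term.
q_ult = q·N_q + 0.5·γ·B·N_γ·s_γ
     = 23.014 × 15.214 + 0.5 × 8.99 × 2.28 × 11.8 × 0.8
     = 350.15 + 96.747 = 446.89 kPa.
q_all = 446.89 / 2.5 = 178.76 kPa.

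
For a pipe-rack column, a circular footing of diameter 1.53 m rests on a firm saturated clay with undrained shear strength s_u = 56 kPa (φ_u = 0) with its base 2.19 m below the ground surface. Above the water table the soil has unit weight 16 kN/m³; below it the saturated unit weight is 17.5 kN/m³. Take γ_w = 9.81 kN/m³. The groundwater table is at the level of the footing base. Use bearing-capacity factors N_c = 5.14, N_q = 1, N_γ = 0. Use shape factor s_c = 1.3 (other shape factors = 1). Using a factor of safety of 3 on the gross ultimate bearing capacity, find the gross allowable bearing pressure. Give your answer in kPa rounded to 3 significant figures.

Effective surcharge at the founding depth q = γ·D_f = 16 × 2.19 = 35.04 kPa.
q_ult = c·N_c·s_c + q·N_q
     = 56 × 5.14 × 1.3 + 35.04 × 1
     = 374.19 + 35.04 = 409.23 kPa.
q_all = 409.23 / 3 = 136.41 kPa.

q_all ≈ 136 kPa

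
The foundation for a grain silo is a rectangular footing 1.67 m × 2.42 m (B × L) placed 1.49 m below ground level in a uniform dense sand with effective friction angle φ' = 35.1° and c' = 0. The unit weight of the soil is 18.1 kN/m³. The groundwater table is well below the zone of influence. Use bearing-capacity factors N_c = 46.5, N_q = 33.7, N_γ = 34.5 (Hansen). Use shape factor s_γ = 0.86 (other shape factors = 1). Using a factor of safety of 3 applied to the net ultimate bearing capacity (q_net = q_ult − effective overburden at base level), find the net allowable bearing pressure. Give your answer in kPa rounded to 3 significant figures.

q_all(net) ≈ 443 kPa

Effective surcharge at the founding depth q = γ·D_f = 18.1 × 1.49 = 26.969 kPa.
q_ult = q·N_q + 0.5·γ·B·N_γ·s_γ
     = 26.969 × 33.7 + 0.5 × 18.1 × 1.67 × 34.5 × 0.86
     = 908.86 + 448.42 = 1357.3 kPa.
Net ultimate: q_net = 1357.3 − 26.969 = 1330.3 kPa.
q_all(net) = 1330.3 / 3 = 443.43 kPa.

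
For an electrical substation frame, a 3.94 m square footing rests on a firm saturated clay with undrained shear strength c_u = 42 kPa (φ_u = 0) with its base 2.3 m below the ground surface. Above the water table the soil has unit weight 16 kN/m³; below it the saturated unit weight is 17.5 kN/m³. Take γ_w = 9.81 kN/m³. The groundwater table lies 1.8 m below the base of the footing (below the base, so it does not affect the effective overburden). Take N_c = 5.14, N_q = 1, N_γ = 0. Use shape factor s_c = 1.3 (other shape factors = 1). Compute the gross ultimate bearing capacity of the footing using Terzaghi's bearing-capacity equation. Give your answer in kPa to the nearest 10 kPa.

q = γ·D_f = 16 × 2.3 = 36.8 kPa.
c·N_c·s_c = 42 × 5.14 × 1.3 = 280.64 kPa
q·N_q = 36.8 × 1 = 36.8 kPa
q_ult = 280.64 + 36.8 = 317.44 kPa.

q_ult ≈ 320 kPa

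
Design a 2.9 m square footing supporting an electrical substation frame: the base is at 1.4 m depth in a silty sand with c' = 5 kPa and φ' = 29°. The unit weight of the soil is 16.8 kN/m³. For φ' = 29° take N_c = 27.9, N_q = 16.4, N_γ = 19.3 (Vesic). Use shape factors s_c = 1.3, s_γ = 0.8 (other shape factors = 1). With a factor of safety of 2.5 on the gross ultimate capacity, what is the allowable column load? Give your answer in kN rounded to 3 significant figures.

P_all ≈ 3170 kN

q = γ·D_f = 16.8 × 1.4 = 23.52 kPa.
c·N_c·s_c = 5 × 27.9 × 1.3 = 181.35 kPa
q·N_q = 23.52 × 16.4 = 385.73 kPa
0.5·γ·B·N_γ·s_γ = 0.5 × 16.8 × 2.9 × 19.3 × 0.8 = 376.12 kPa
q_ult = 181.35 + 385.73 + 376.12 = 943.2 kPa.
Gross allowable pressure q_all = 943.2 / 2.5 = 377.28 kPa.
Footing area = 8.41 m², so allowable column load = 377.28 × 8.41 = 3172.9 kN.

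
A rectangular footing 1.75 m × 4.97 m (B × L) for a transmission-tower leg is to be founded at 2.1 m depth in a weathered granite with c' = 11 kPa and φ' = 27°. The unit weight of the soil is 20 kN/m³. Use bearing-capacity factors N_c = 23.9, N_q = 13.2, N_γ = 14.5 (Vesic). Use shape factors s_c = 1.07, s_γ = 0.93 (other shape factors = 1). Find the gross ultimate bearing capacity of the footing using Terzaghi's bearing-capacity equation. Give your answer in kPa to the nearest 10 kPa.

q_ult ≈ 1070 kPa

Effective surcharge at the founding depth q = γ·D_f = 20 × 2.1 = 42 kPa.
q_ult = c·N_c·s_c + q·N_q + 0.5·γ·B·N_γ·s_γ
     = 11 × 23.9 × 1.07 + 42 × 13.2 + 0.5 × 20 × 1.75 × 14.5 × 0.93
     = 281.3 + 554.4 + 235.99 = 1071.7 kPa.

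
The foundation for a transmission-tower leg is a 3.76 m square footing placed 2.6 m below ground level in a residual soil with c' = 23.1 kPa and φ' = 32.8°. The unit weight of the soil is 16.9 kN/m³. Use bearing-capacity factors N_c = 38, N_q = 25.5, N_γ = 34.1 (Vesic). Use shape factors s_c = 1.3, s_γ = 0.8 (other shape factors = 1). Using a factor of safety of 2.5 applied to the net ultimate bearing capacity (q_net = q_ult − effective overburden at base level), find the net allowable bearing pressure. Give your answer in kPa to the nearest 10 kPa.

Effective surcharge at the founding depth q = γ·D_f = 16.9 × 2.6 = 43.94 kPa.
q_ult = c·N_c·s_c + q·N_q + 0.5·γ·B·N_γ·s_γ
     = 23.1 × 38 × 1.3 + 43.94 × 25.5 + 0.5 × 16.9 × 3.76 × 34.1 × 0.8
     = 1141.1 + 1120.5 + 866.74 = 3128.4 kPa.
Net ultimate: q_net = 3128.4 − 43.94 = 3084.4 kPa.
q_all(net) = 3084.4 / 2.5 = 1233.8 kPa.

q_all(net) ≈ 1230 kPa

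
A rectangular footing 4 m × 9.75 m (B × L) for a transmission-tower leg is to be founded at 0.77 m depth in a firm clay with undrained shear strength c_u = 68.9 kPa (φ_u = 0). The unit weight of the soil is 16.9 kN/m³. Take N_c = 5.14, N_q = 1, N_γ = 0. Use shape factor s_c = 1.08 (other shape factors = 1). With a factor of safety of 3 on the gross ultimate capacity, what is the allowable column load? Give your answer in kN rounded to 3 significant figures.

P_all ≈ 5140 kN

Effective surcharge at the founding depth q = γ·D_f = 16.9 × 0.77 = 13.013 kPa.
q_ult = c·N_c·s_c + q·N_q
     = 68.9 × 5.14 × 1.08 + 13.013 × 1
     = 382.48 + 13.013 = 395.49 kPa.
Gross allowable pressure q_all = 395.49 / 3 = 131.83 kPa.
Footing area = 39 m², so allowable column load = 131.83 × 39 = 5141.4 kN.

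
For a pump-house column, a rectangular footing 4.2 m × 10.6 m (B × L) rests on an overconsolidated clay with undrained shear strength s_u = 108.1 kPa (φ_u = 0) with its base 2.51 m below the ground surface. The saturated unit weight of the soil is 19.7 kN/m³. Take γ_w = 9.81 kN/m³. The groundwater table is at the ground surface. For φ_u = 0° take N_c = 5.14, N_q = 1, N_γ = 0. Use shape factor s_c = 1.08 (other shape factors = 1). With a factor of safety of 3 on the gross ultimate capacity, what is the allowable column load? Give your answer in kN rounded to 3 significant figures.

γ' = 19.7 − 9.81 = 9.89 kN/m³ (submerged throughout). q = 9.89 × 2.51 = 24.824 kPa.
c·N_c·s_c = 108.1 × 5.14 × 1.08 = 600.08 kPa
q·N_q = 24.824 × 1 = 24.824 kPa
q_ult = 600.08 + 24.824 = 624.91 kPa.
Gross allowable pressure q_all = 624.91 / 3 = 208.3 kPa.
Footing area = 44.52 m², so allowable column load = 208.3 × 44.52 = 9273.6 kN.

P_all ≈ 9270 kN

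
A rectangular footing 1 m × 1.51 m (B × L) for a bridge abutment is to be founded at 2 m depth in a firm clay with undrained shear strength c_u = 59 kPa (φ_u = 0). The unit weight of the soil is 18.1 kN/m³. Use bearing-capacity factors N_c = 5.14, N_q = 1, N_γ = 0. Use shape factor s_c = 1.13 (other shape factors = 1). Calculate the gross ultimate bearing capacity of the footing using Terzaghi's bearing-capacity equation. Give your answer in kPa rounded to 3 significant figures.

q = γ·D_f = 18.1 × 2 = 36.2 kPa.
c·N_c·s_c = 59 × 5.14 × 1.13 = 342.68 kPa
q·N_q = 36.2 × 1 = 36.2 kPa
q_ult = 342.68 + 36.2 = 378.88 kPa.

q_ult ≈ 379 kPa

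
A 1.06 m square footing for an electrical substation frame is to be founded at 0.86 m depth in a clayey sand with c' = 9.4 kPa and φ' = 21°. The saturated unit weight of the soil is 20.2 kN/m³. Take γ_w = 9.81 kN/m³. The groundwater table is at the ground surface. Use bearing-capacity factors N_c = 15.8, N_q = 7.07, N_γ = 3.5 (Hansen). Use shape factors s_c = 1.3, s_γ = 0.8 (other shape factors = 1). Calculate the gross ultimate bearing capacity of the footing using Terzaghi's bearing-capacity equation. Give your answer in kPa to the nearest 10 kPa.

q_ult ≈ 270 kPa

Water table at ground surface, so effective unit weight γ' = 20.2 − 9.81 = 10.39 kN/m³ is used throughout; overburden q = 10.39 × 0.86 = 8.9354 kPa; the same γ' applies in the ½γBN_γ term.
Cohesion term c·N_c·s_c = 9.4 × 15.8 × 1.3 = 193.08 kPa; surcharge term q·N_q = 8.9354 × 7.07 = 63.173 kPa; self-weight term 0.5·γ·B·N_γ·s_γ = 0.5 × 10.39 × 1.06 × 3.5 × 0.8 = 15.419 kPa.
q_ult = 193.08 + 63.173 + 15.419 = 271.67 kPa.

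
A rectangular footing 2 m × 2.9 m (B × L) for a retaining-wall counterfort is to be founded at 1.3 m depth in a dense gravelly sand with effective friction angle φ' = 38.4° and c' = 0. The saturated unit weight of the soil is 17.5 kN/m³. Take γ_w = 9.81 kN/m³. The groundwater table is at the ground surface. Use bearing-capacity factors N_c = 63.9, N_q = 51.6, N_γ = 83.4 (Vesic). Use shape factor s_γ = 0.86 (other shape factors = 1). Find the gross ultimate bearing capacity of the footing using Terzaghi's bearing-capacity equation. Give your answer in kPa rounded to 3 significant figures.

q_ult ≈ 1070 kPa

γ' = 17.5 − 9.81 = 7.69 kN/m³ (submerged throughout). q = 7.69 × 1.3 = 9.997 kPa; the same γ' applies in the ½γBN_γ term.
q·N_q = 9.997 × 51.6 = 515.85 kPa
0.5·γ·B·N_γ·s_γ = 0.5 × 7.69 × 2 × 83.4 × 0.86 = 551.56 kPa
q_ult = 515.85 + 551.56 = 1067.4 kPa.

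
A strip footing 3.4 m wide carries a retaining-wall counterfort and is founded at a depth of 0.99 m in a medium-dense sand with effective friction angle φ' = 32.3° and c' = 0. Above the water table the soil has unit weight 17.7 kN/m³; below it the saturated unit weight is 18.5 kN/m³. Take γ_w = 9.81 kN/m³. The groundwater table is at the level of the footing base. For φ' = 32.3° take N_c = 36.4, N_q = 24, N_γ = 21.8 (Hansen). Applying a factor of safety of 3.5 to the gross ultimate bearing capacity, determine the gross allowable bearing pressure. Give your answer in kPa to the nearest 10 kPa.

q_all ≈ 210 kPa

Effective surcharge at the founding depth q = γ·D_f = 17.7 × 0.99 = 17.523 kPa.
The water table coincides with the base, so in the self-weight term γ → γ' = 8.69 kN/m³.
q_ult = q·N_q + 0.5·γ·B·N_γ
     = 17.523 × 24 + 0.5 × 8.69 × 3.4 × 21.8
     = 420.55 + 322.05 = 742.6 kPa.
q_all = q_ult / FS = 742.6 / 3.5 = 212.17 kPa.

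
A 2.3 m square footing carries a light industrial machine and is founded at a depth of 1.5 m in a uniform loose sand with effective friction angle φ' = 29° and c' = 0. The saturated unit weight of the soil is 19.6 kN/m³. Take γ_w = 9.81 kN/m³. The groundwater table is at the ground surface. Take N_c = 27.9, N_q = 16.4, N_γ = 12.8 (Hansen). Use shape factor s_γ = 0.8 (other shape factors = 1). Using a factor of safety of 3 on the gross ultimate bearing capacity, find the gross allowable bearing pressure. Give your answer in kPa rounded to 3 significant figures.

q_all ≈ 119 kPa

Water table at ground surface, so effective unit weight γ' = 19.6 − 9.81 = 9.79 kN/m³ is used throughout; overburden q = 9.79 × 1.5 = 14.685 kPa; the same γ' applies in the ½γBN_γ term.
Surcharge term q·N_q = 14.685 × 16.4 = 240.83 kPa; self-weight term 0.5·γ·B·N_γ·s_γ = 0.5 × 9.79 × 2.3 × 12.8 × 0.8 = 115.29 kPa.
q_ult = 240.83 + 115.29 = 356.12 kPa.
q_all = 356.12 / 3 = 118.71 kPa.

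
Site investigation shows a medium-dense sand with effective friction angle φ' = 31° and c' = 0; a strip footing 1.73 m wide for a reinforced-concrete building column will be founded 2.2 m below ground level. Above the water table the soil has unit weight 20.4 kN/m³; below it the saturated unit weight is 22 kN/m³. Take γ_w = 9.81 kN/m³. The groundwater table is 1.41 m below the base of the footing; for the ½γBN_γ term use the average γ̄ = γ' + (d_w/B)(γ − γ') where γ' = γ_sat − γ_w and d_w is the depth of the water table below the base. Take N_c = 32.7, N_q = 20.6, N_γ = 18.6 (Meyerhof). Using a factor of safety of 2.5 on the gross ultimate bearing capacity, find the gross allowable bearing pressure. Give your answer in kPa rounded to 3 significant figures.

q_all ≈ 491 kPa

Effective surcharge at the founding depth q = γ·D_f = 20.4 × 2.2 = 44.88 kPa.
With d_w = 1.41 m < B, γ̄ = 12.19 + (1.41/1.73) × (20.4 − 12.19) = 18.881 kN/m³.
q_ult = q·N_q + 0.5·γ·B·N_γ
     = 44.88 × 20.6 + 0.5 × 18.881 × 1.73 × 18.6
     = 924.53 + 303.78 = 1228.3 kPa.
q_all = 1228.3 / 2.5 = 491.32 kPa.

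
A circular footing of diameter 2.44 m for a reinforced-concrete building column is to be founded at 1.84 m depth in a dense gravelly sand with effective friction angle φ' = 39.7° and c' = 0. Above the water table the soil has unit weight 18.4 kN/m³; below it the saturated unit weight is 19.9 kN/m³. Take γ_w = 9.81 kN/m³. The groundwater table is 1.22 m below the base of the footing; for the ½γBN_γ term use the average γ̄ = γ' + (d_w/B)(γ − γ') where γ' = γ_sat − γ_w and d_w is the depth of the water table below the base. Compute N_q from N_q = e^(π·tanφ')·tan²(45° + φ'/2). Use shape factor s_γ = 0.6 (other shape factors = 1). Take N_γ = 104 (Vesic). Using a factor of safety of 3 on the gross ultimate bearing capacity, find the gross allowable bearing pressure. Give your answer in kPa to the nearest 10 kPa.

N_q = e^(π·tan39.7°)·tan²(64.85°) = 61.58.
Overburden at base level: q = 18.4 × 1.84 = 33.856 kPa.
The water table is 1.22 m below the base (< B = 2.44 m), so the ½γBN_γ term uses γ̄ = γ' + (d_w/B)(γ − γ') = 10.09 + (1.22/2.44)(18.4 − 10.09) = 14.245 kN/m³.
Surcharge term q·N_q = 33.856 × 61.583 = 2084.9 kPa; self-weight term 0.5·γ·B·N_γ·s_γ = 0.5 × 14.245 × 2.44 × 104 × 0.6 = 1084.4 kPa.
q_ult = 2084.9 + 1084.4 = 3169.4 kPa.
q_all = 3169.4 / 3 = 1056.5 kPa.

q_all ≈ 1060 kPa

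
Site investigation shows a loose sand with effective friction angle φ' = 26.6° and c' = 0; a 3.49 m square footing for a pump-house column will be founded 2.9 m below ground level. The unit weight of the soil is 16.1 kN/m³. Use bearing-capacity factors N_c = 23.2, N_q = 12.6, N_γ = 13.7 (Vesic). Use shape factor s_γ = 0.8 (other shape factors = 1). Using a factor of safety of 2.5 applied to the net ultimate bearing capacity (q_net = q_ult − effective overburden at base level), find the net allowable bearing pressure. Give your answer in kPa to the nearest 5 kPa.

q_all(net) ≈ 340 kPa

Overburden at base level: q = 16.1 × 2.9 = 46.69 kPa.
Surcharge term q·N_q = 46.69 × 12.6 = 588.29 kPa; self-weight term 0.5·γ·B·N_γ·s_γ = 0.5 × 16.1 × 3.49 × 13.7 × 0.8 = 307.92 kPa.
q_ult = 588.29 + 307.92 = 896.21 kPa.
Net ultimate: q_net = 896.21 − 46.69 = 849.52 kPa.
q_all(net) = 849.52 / 2.5 = 339.81 kPa.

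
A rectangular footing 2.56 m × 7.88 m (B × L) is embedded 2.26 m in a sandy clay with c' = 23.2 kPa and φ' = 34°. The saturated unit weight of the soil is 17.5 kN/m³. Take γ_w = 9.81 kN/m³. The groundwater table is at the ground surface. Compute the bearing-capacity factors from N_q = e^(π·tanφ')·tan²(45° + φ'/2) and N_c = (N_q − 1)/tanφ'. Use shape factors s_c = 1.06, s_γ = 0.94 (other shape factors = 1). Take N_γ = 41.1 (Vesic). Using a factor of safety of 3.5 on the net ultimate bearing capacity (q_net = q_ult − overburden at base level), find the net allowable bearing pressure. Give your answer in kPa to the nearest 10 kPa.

N_q = e^(π·tan34°)·tan²(62°) = 29.44; N_c = (N_q − 1)/tanφ' = 42.16.
γ' = 17.5 − 9.81 = 7.69 kN/m³ (submerged throughout). q = 7.69 × 2.26 = 17.379 kPa; the same γ' applies in the ½γBN_γ term.
c·N_c·s_c = 23.2 × 42.164 × 1.06 = 1036.9 kPa
q·N_q = 17.379 × 29.44 = 511.65 kPa
0.5·γ·B·N_γ·s_γ = 0.5 × 7.69 × 2.56 × 41.1 × 0.94 = 380.28 kPa
q_ult = 1036.9 + 511.65 + 380.28 = 1928.8 kPa.
q_net = 1928.8 − 17.379 = 1911.4 kPa.
q_all(net) = 1911.4 / 3.5 = 546.13 kPa.

q_all(net) ≈ 550 kPa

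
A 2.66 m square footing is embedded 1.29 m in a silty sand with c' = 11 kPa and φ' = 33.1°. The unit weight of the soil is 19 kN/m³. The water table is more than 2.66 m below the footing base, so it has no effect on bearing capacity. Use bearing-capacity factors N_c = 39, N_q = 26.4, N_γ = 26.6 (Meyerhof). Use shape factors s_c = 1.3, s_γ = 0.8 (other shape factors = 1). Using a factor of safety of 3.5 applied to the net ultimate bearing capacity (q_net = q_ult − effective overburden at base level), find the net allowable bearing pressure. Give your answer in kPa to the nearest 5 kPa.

q = γ·D_f = 19 × 1.29 = 24.51 kPa.
c·N_c·s_c = 11 × 39 × 1.3 = 557.7 kPa
q·N_q = 24.51 × 26.4 = 647.06 kPa
0.5·γ·B·N_γ·s_γ = 0.5 × 19 × 2.66 × 26.6 × 0.8 = 537.75 kPa
q_ult = 557.7 + 647.06 + 537.75 = 1742.5 kPa.
Net ultimate: q_net = 1742.5 − 24.51 = 1718 kPa.
q_all(net) = 1718 / 3.5 = 490.86 kPa.

q_all(net) ≈ 490 kPa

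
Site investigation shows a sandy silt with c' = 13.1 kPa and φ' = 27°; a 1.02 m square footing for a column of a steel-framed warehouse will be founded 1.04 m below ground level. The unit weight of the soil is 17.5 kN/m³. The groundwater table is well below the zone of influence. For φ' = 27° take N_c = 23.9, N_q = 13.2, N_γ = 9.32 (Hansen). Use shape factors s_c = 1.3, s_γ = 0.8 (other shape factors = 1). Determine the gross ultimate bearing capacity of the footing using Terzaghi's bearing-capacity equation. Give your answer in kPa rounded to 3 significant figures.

q_ult ≈ 714 kPa

Effective surcharge at the founding depth q = γ·D_f = 17.5 × 1.04 = 18.2 kPa.
q_ult = c·N_c·s_c + q·N_q + 0.5·γ·B·N_γ·s_γ
     = 13.1 × 23.9 × 1.3 + 18.2 × 13.2 + 0.5 × 17.5 × 1.02 × 9.32 × 0.8
     = 407.02 + 240.24 + 66.545 = 713.8 kPa.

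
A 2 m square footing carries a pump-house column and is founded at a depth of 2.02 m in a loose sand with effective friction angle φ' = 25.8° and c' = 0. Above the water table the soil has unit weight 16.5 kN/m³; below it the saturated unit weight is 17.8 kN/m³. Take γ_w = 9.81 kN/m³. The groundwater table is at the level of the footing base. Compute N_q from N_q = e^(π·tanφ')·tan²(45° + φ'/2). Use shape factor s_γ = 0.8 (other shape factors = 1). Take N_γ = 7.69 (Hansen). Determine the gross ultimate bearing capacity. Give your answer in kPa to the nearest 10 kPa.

q_ult ≈ 440 kPa

tan25.8° = 0.4834, so N_q = e^(π×0.4834)·tan²(57.9°) = 4.566 × 2.541 = 11.6.
q = γ·D_f = 16.5 × 2.02 = 33.33 kPa.
For the ½γBN_γ term take γ' = 17.8 − 9.81 = 7.99 kN/m³ (soil below base is submerged).
q·N_q = 33.33 × 11.604 = 386.77 kPa
0.5·γ·B·N_γ·s_γ = 0.5 × 7.99 × 2 × 7.69 × 0.8 = 49.154 kPa
q_ult = 386.77 + 49.154 = 435.92 kPa.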